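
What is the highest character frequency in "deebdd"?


Input: deebdd
Character counts:
  'b': 1
  'd': 3
  'e': 2
Maximum frequency: 3

3


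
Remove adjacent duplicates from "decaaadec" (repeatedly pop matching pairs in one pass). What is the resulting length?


Input: decaaadec
Stack-based adjacent duplicate removal:
  Read 'd': push. Stack: d
  Read 'e': push. Stack: de
  Read 'c': push. Stack: dec
  Read 'a': push. Stack: deca
  Read 'a': matches stack top 'a' => pop. Stack: dec
  Read 'a': push. Stack: deca
  Read 'd': push. Stack: decad
  Read 'e': push. Stack: decade
  Read 'c': push. Stack: decadec
Final stack: "decadec" (length 7)

7


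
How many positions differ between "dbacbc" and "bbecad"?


Comparing "dbacbc" and "bbecad" position by position:
  Position 0: 'd' vs 'b' => DIFFER
  Position 1: 'b' vs 'b' => same
  Position 2: 'a' vs 'e' => DIFFER
  Position 3: 'c' vs 'c' => same
  Position 4: 'b' vs 'a' => DIFFER
  Position 5: 'c' vs 'd' => DIFFER
Positions that differ: 4

4


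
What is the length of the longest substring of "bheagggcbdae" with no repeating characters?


Input: "bheagggcbdae"
Sliding window (track last position of each char):
  Position 0 ('b'): window [0,0] length 1 -- new best
  Position 1 ('h'): window [0,1] length 2 -- new best
  Position 2 ('e'): window [0,2] length 3 -- new best
  Position 3 ('a'): window [0,3] length 4 -- new best
  Position 4 ('g'): window [0,4] length 5 -- new best
  Position 5 ('g'): repeat (last at 4), move window start to 5
  Position 5 ('g'): window [5,5] length 1
  Position 6 ('g'): repeat (last at 5), move window start to 6
  Position 6 ('g'): window [6,6] length 1
  Position 7 ('c'): window [6,7] length 2
  Position 8 ('b'): window [6,8] length 3
  Position 9 ('d'): window [6,9] length 4
  Position 10 ('a'): window [6,10] length 5
  Position 11 ('e'): window [6,11] length 6 -- new best
Longest substring with no repeats: "gcbdae" with length 6

6


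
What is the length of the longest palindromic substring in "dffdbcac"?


Input: "dffdbcac"
Checking substrings for palindromes:
  [0:4] "dffd" (len 4) => palindrome
  [5:8] "cac" (len 3) => palindrome
  [1:3] "ff" (len 2) => palindrome
Longest palindromic substring: "dffd" with length 4

4


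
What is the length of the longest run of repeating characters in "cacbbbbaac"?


Input: "cacbbbbaac"
Scanning for longest run:
  Position 1 ('a'): new char, reset run to 1
  Position 2 ('c'): new char, reset run to 1
  Position 3 ('b'): new char, reset run to 1
  Position 4 ('b'): continues run of 'b', length=2
  Position 5 ('b'): continues run of 'b', length=3
  Position 6 ('b'): continues run of 'b', length=4
  Position 7 ('a'): new char, reset run to 1
  Position 8 ('a'): continues run of 'a', length=2
  Position 9 ('c'): new char, reset run to 1
Longest run: 'b' with length 4

4


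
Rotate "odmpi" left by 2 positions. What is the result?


Input: "odmpi", rotate left by 2
First 2 characters: "od"
Remaining characters: "mpi"
Concatenate remaining + first: "mpi" + "od" = "mpiod"

mpiod


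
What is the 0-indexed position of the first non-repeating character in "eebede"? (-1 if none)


Input: eebede
Character frequencies:
  'b': 1
  'd': 1
  'e': 4
Scanning left to right for freq == 1:
  Position 0 ('e'): freq=4, skip
  Position 1 ('e'): freq=4, skip
  Position 2 ('b'): unique! => answer = 2

2


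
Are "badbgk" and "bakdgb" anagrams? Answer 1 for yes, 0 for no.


Strings: "badbgk", "bakdgb"
Sorted first:  abbdgk
Sorted second: abbdgk
Sorted forms match => anagrams

1


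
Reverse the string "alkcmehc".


Input: alkcmehc
Reading characters right to left:
  Position 7: 'c'
  Position 6: 'h'
  Position 5: 'e'
  Position 4: 'm'
  Position 3: 'c'
  Position 2: 'k'
  Position 1: 'l'
  Position 0: 'a'
Reversed: chemckla

chemckla


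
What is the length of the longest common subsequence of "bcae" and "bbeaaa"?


LCS of "bcae" and "bbeaaa"
DP table:
           b    b    e    a    a    a
      0    0    0    0    0    0    0
  b   0    1    1    1    1    1    1
  c   0    1    1    1    1    1    1
  a   0    1    1    1    2    2    2
  e   0    1    1    2    2    2    2
LCS length = dp[4][6] = 2

2


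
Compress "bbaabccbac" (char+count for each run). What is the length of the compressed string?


Input: bbaabccbac
Runs:
  'b' x 2 => "b2"
  'a' x 2 => "a2"
  'b' x 1 => "b1"
  'c' x 2 => "c2"
  'b' x 1 => "b1"
  'a' x 1 => "a1"
  'c' x 1 => "c1"
Compressed: "b2a2b1c2b1a1c1"
Compressed length: 14

14


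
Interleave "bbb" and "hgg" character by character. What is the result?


Interleaving "bbb" and "hgg":
  Position 0: 'b' from first, 'h' from second => "bh"
  Position 1: 'b' from first, 'g' from second => "bg"
  Position 2: 'b' from first, 'g' from second => "bg"
Result: bhbgbg

bhbgbg


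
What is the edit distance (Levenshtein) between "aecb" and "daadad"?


Computing edit distance: "aecb" -> "daadad"
DP table:
           d    a    a    d    a    d
      0    1    2    3    4    5    6
  a   1    1    1    2    3    4    5
  e   2    2    2    2    3    4    5
  c   3    3    3    3    3    4    5
  b   4    4    4    4    4    4    5
Edit distance = dp[4][6] = 5

5


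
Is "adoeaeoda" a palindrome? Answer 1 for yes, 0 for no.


Input: adoeaeoda
Reversed: adoeaeoda
  Compare pos 0 ('a') with pos 8 ('a'): match
  Compare pos 1 ('d') with pos 7 ('d'): match
  Compare pos 2 ('o') with pos 6 ('o'): match
  Compare pos 3 ('e') with pos 5 ('e'): match
Result: palindrome

1


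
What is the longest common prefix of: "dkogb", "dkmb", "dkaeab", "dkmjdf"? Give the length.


Words: dkogb, dkmb, dkaeab, dkmjdf
  Position 0: all 'd' => match
  Position 1: all 'k' => match
  Position 2: ('o', 'm', 'a', 'm') => mismatch, stop
LCP = "dk" (length 2)

2


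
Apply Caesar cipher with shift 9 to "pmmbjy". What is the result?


Caesar cipher: shift "pmmbjy" by 9
  'p' (pos 15) + 9 = pos 24 = 'y'
  'm' (pos 12) + 9 = pos 21 = 'v'
  'm' (pos 12) + 9 = pos 21 = 'v'
  'b' (pos 1) + 9 = pos 10 = 'k'
  'j' (pos 9) + 9 = pos 18 = 's'
  'y' (pos 24) + 9 = pos 7 = 'h'
Result: yvvksh

yvvksh


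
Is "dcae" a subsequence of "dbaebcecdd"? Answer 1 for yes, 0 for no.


Check if "dcae" is a subsequence of "dbaebcecdd"
Greedy scan:
  Position 0 ('d'): matches sub[0] = 'd'
  Position 1 ('b'): no match needed
  Position 2 ('a'): no match needed
  Position 3 ('e'): no match needed
  Position 4 ('b'): no match needed
  Position 5 ('c'): matches sub[1] = 'c'
  Position 6 ('e'): no match needed
  Position 7 ('c'): no match needed
  Position 8 ('d'): no match needed
  Position 9 ('d'): no match needed
Only matched 2/4 characters => not a subsequence

0


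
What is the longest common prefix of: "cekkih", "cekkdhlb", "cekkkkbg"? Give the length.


Words: cekkih, cekkdhlb, cekkkkbg
  Position 0: all 'c' => match
  Position 1: all 'e' => match
  Position 2: all 'k' => match
  Position 3: all 'k' => match
  Position 4: ('i', 'd', 'k') => mismatch, stop
LCP = "cekk" (length 4)

4


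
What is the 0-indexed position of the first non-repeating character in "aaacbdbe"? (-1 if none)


Input: aaacbdbe
Character frequencies:
  'a': 3
  'b': 2
  'c': 1
  'd': 1
  'e': 1
Scanning left to right for freq == 1:
  Position 0 ('a'): freq=3, skip
  Position 1 ('a'): freq=3, skip
  Position 2 ('a'): freq=3, skip
  Position 3 ('c'): unique! => answer = 3

3


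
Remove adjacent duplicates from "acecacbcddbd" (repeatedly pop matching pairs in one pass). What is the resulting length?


Input: acecacbcddbd
Stack-based adjacent duplicate removal:
  Read 'a': push. Stack: a
  Read 'c': push. Stack: ac
  Read 'e': push. Stack: ace
  Read 'c': push. Stack: acec
  Read 'a': push. Stack: aceca
  Read 'c': push. Stack: acecac
  Read 'b': push. Stack: acecacb
  Read 'c': push. Stack: acecacbc
  Read 'd': push. Stack: acecacbcd
  Read 'd': matches stack top 'd' => pop. Stack: acecacbc
  Read 'b': push. Stack: acecacbcb
  Read 'd': push. Stack: acecacbcbd
Final stack: "acecacbcbd" (length 10)

10


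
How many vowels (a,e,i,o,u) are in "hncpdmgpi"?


Input: hncpdmgpi
Checking each character:
  'h' at position 0: consonant
  'n' at position 1: consonant
  'c' at position 2: consonant
  'p' at position 3: consonant
  'd' at position 4: consonant
  'm' at position 5: consonant
  'g' at position 6: consonant
  'p' at position 7: consonant
  'i' at position 8: vowel (running total: 1)
Total vowels: 1

1


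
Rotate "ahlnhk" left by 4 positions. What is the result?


Input: "ahlnhk", rotate left by 4
First 4 characters: "ahln"
Remaining characters: "hk"
Concatenate remaining + first: "hk" + "ahln" = "hkahln"

hkahln


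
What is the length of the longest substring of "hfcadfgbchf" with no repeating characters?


Input: "hfcadfgbchf"
Sliding window (track last position of each char):
  Position 0 ('h'): window [0,0] length 1 -- new best
  Position 1 ('f'): window [0,1] length 2 -- new best
  Position 2 ('c'): window [0,2] length 3 -- new best
  Position 3 ('a'): window [0,3] length 4 -- new best
  Position 4 ('d'): window [0,4] length 5 -- new best
  Position 5 ('f'): repeat (last at 1), move window start to 2
  Position 5 ('f'): window [2,5] length 4
  Position 6 ('g'): window [2,6] length 5
  Position 7 ('b'): window [2,7] length 6 -- new best
  Position 8 ('c'): repeat (last at 2), move window start to 3
  Position 8 ('c'): window [3,8] length 6
  Position 9 ('h'): window [3,9] length 7 -- new best
  Position 10 ('f'): repeat (last at 5), move window start to 6
  Position 10 ('f'): window [6,10] length 5
Longest substring with no repeats: "adfgbch" with length 7

7


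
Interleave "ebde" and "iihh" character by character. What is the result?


Interleaving "ebde" and "iihh":
  Position 0: 'e' from first, 'i' from second => "ei"
  Position 1: 'b' from first, 'i' from second => "bi"
  Position 2: 'd' from first, 'h' from second => "dh"
  Position 3: 'e' from first, 'h' from second => "eh"
Result: eibidheh

eibidheh


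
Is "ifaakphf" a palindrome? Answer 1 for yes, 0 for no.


Input: ifaakphf
Reversed: fhpkaafi
  Compare pos 0 ('i') with pos 7 ('f'): MISMATCH
  Compare pos 1 ('f') with pos 6 ('h'): MISMATCH
  Compare pos 2 ('a') with pos 5 ('p'): MISMATCH
  Compare pos 3 ('a') with pos 4 ('k'): MISMATCH
Result: not a palindrome

0


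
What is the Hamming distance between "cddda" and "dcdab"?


Comparing "cddda" and "dcdab" position by position:
  Position 0: 'c' vs 'd' => differ
  Position 1: 'd' vs 'c' => differ
  Position 2: 'd' vs 'd' => same
  Position 3: 'd' vs 'a' => differ
  Position 4: 'a' vs 'b' => differ
Total differences (Hamming distance): 4

4


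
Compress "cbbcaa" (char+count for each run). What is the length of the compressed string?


Input: cbbcaa
Runs:
  'c' x 1 => "c1"
  'b' x 2 => "b2"
  'c' x 1 => "c1"
  'a' x 2 => "a2"
Compressed: "c1b2c1a2"
Compressed length: 8

8


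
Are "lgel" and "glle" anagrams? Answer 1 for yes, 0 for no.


Strings: "lgel", "glle"
Sorted first:  egll
Sorted second: egll
Sorted forms match => anagrams

1


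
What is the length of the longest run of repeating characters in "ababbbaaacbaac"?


Input: "ababbbaaacbaac"
Scanning for longest run:
  Position 1 ('b'): new char, reset run to 1
  Position 2 ('a'): new char, reset run to 1
  Position 3 ('b'): new char, reset run to 1
  Position 4 ('b'): continues run of 'b', length=2
  Position 5 ('b'): continues run of 'b', length=3
  Position 6 ('a'): new char, reset run to 1
  Position 7 ('a'): continues run of 'a', length=2
  Position 8 ('a'): continues run of 'a', length=3
  Position 9 ('c'): new char, reset run to 1
  Position 10 ('b'): new char, reset run to 1
  Position 11 ('a'): new char, reset run to 1
  Position 12 ('a'): continues run of 'a', length=2
  Position 13 ('c'): new char, reset run to 1
Longest run: 'b' with length 3

3


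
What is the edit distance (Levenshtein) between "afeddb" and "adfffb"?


Computing edit distance: "afeddb" -> "adfffb"
DP table:
           a    d    f    f    f    b
      0    1    2    3    4    5    6
  a   1    0    1    2    3    4    5
  f   2    1    1    1    2    3    4
  e   3    2    2    2    2    3    4
  d   4    3    2    3    3    3    4
  d   5    4    3    3    4    4    4
  b   6    5    4    4    4    5    4
Edit distance = dp[6][6] = 4

4


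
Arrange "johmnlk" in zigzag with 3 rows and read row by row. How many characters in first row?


Zigzag "johmnlk" into 3 rows:
Placing characters:
  'j' => row 0
  'o' => row 1
  'h' => row 2
  'm' => row 1
  'n' => row 0
  'l' => row 1
  'k' => row 2
Rows:
  Row 0: "jn"
  Row 1: "oml"
  Row 2: "hk"
First row length: 2

2


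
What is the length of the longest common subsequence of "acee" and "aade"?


LCS of "acee" and "aade"
DP table:
           a    a    d    e
      0    0    0    0    0
  a   0    1    1    1    1
  c   0    1    1    1    1
  e   0    1    1    1    2
  e   0    1    1    1    2
LCS length = dp[4][4] = 2

2


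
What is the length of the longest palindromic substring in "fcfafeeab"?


Input: "fcfafeeab"
Checking substrings for palindromes:
  [0:3] "fcf" (len 3) => palindrome
  [2:5] "faf" (len 3) => palindrome
  [5:7] "ee" (len 2) => palindrome
Longest palindromic substring: "fcf" with length 3

3


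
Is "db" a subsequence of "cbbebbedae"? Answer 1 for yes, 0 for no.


Check if "db" is a subsequence of "cbbebbedae"
Greedy scan:
  Position 0 ('c'): no match needed
  Position 1 ('b'): no match needed
  Position 2 ('b'): no match needed
  Position 3 ('e'): no match needed
  Position 4 ('b'): no match needed
  Position 5 ('b'): no match needed
  Position 6 ('e'): no match needed
  Position 7 ('d'): matches sub[0] = 'd'
  Position 8 ('a'): no match needed
  Position 9 ('e'): no match needed
Only matched 1/2 characters => not a subsequence

0


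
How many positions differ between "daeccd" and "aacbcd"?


Comparing "daeccd" and "aacbcd" position by position:
  Position 0: 'd' vs 'a' => DIFFER
  Position 1: 'a' vs 'a' => same
  Position 2: 'e' vs 'c' => DIFFER
  Position 3: 'c' vs 'b' => DIFFER
  Position 4: 'c' vs 'c' => same
  Position 5: 'd' vs 'd' => same
Positions that differ: 3

3


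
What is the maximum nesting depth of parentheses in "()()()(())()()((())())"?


Input: "()()()(())()()((())())"
Tracking depth:
  Position 0 '(': depth becomes 1
  Position 1 ')': depth becomes 0
  Position 2 '(': depth becomes 1
  Position 3 ')': depth becomes 0
  Position 4 '(': depth becomes 1
  Position 5 ')': depth becomes 0
  Position 6 '(': depth becomes 1
  Position 7 '(': depth becomes 2
  Position 8 ')': depth becomes 1
  Position 9 ')': depth becomes 0
  Position 10 '(': depth becomes 1
  Position 11 ')': depth becomes 0
  Position 12 '(': depth becomes 1
  Position 13 ')': depth becomes 0
  Position 14 '(': depth becomes 1
  Position 15 '(': depth becomes 2
  Position 16 '(': depth becomes 3
  Position 17 ')': depth becomes 2
  Position 18 ')': depth becomes 1
  Position 19 '(': depth becomes 2
  Position 20 ')': depth becomes 1
  Position 21 ')': depth becomes 0
Maximum depth reached: 3

3


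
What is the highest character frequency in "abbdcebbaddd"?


Input: abbdcebbaddd
Character counts:
  'a': 2
  'b': 4
  'c': 1
  'd': 4
  'e': 1
Maximum frequency: 4

4


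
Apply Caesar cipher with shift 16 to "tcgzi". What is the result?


Caesar cipher: shift "tcgzi" by 16
  't' (pos 19) + 16 = pos 9 = 'j'
  'c' (pos 2) + 16 = pos 18 = 's'
  'g' (pos 6) + 16 = pos 22 = 'w'
  'z' (pos 25) + 16 = pos 15 = 'p'
  'i' (pos 8) + 16 = pos 24 = 'y'
Result: jswpy

jswpy


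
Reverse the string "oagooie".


Input: oagooie
Reading characters right to left:
  Position 6: 'e'
  Position 5: 'i'
  Position 4: 'o'
  Position 3: 'o'
  Position 2: 'g'
  Position 1: 'a'
  Position 0: 'o'
Reversed: eioogao

eioogao


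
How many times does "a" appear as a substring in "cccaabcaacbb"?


Searching for "a" in "cccaabcaacbb"
Scanning each position:
  Position 0: "c" => no
  Position 1: "c" => no
  Position 2: "c" => no
  Position 3: "a" => MATCH
  Position 4: "a" => MATCH
  Position 5: "b" => no
  Position 6: "c" => no
  Position 7: "a" => MATCH
  Position 8: "a" => MATCH
  Position 9: "c" => no
  Position 10: "b" => no
  Position 11: "b" => no
Total occurrences: 4

4


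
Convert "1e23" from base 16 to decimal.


Input: "1e23" in base 16
Positional expansion:
  Digit '1' (value 1) x 16^3 = 4096
  Digit 'e' (value 14) x 16^2 = 3584
  Digit '2' (value 2) x 16^1 = 32
  Digit '3' (value 3) x 16^0 = 3
Sum = 7715

7715


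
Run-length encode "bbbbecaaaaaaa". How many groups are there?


Input: bbbbecaaaaaaa
Scanning for consecutive runs:
  Group 1: 'b' x 4 (positions 0-3)
  Group 2: 'e' x 1 (positions 4-4)
  Group 3: 'c' x 1 (positions 5-5)
  Group 4: 'a' x 7 (positions 6-12)
Total groups: 4

4


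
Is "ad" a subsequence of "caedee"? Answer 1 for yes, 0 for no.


Check if "ad" is a subsequence of "caedee"
Greedy scan:
  Position 0 ('c'): no match needed
  Position 1 ('a'): matches sub[0] = 'a'
  Position 2 ('e'): no match needed
  Position 3 ('d'): matches sub[1] = 'd'
  Position 4 ('e'): no match needed
  Position 5 ('e'): no match needed
All 2 characters matched => is a subsequence

1


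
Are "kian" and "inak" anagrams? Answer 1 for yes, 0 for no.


Strings: "kian", "inak"
Sorted first:  aikn
Sorted second: aikn
Sorted forms match => anagrams

1


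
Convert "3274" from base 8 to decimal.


Input: "3274" in base 8
Positional expansion:
  Digit '3' (value 3) x 8^3 = 1536
  Digit '2' (value 2) x 8^2 = 128
  Digit '7' (value 7) x 8^1 = 56
  Digit '4' (value 4) x 8^0 = 4
Sum = 1724

1724


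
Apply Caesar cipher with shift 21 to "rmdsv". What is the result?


Caesar cipher: shift "rmdsv" by 21
  'r' (pos 17) + 21 = pos 12 = 'm'
  'm' (pos 12) + 21 = pos 7 = 'h'
  'd' (pos 3) + 21 = pos 24 = 'y'
  's' (pos 18) + 21 = pos 13 = 'n'
  'v' (pos 21) + 21 = pos 16 = 'q'
Result: mhynq

mhynq


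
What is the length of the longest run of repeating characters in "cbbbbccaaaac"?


Input: "cbbbbccaaaac"
Scanning for longest run:
  Position 1 ('b'): new char, reset run to 1
  Position 2 ('b'): continues run of 'b', length=2
  Position 3 ('b'): continues run of 'b', length=3
  Position 4 ('b'): continues run of 'b', length=4
  Position 5 ('c'): new char, reset run to 1
  Position 6 ('c'): continues run of 'c', length=2
  Position 7 ('a'): new char, reset run to 1
  Position 8 ('a'): continues run of 'a', length=2
  Position 9 ('a'): continues run of 'a', length=3
  Position 10 ('a'): continues run of 'a', length=4
  Position 11 ('c'): new char, reset run to 1
Longest run: 'b' with length 4

4


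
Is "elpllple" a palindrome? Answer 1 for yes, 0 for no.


Input: elpllple
Reversed: elpllple
  Compare pos 0 ('e') with pos 7 ('e'): match
  Compare pos 1 ('l') with pos 6 ('l'): match
  Compare pos 2 ('p') with pos 5 ('p'): match
  Compare pos 3 ('l') with pos 4 ('l'): match
Result: palindrome

1


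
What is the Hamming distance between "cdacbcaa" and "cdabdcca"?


Comparing "cdacbcaa" and "cdabdcca" position by position:
  Position 0: 'c' vs 'c' => same
  Position 1: 'd' vs 'd' => same
  Position 2: 'a' vs 'a' => same
  Position 3: 'c' vs 'b' => differ
  Position 4: 'b' vs 'd' => differ
  Position 5: 'c' vs 'c' => same
  Position 6: 'a' vs 'c' => differ
  Position 7: 'a' vs 'a' => same
Total differences (Hamming distance): 3

3


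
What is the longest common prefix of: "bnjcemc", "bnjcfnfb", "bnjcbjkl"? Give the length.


Words: bnjcemc, bnjcfnfb, bnjcbjkl
  Position 0: all 'b' => match
  Position 1: all 'n' => match
  Position 2: all 'j' => match
  Position 3: all 'c' => match
  Position 4: ('e', 'f', 'b') => mismatch, stop
LCP = "bnjc" (length 4)

4


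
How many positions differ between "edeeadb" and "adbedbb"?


Comparing "edeeadb" and "adbedbb" position by position:
  Position 0: 'e' vs 'a' => DIFFER
  Position 1: 'd' vs 'd' => same
  Position 2: 'e' vs 'b' => DIFFER
  Position 3: 'e' vs 'e' => same
  Position 4: 'a' vs 'd' => DIFFER
  Position 5: 'd' vs 'b' => DIFFER
  Position 6: 'b' vs 'b' => same
Positions that differ: 4

4


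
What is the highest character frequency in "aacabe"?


Input: aacabe
Character counts:
  'a': 3
  'b': 1
  'c': 1
  'e': 1
Maximum frequency: 3

3


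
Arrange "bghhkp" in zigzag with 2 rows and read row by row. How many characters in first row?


Zigzag "bghhkp" into 2 rows:
Placing characters:
  'b' => row 0
  'g' => row 1
  'h' => row 0
  'h' => row 1
  'k' => row 0
  'p' => row 1
Rows:
  Row 0: "bhk"
  Row 1: "ghp"
First row length: 3

3


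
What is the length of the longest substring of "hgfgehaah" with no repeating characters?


Input: "hgfgehaah"
Sliding window (track last position of each char):
  Position 0 ('h'): window [0,0] length 1 -- new best
  Position 1 ('g'): window [0,1] length 2 -- new best
  Position 2 ('f'): window [0,2] length 3 -- new best
  Position 3 ('g'): repeat (last at 1), move window start to 2
  Position 3 ('g'): window [2,3] length 2
  Position 4 ('e'): window [2,4] length 3
  Position 5 ('h'): window [2,5] length 4 -- new best
  Position 6 ('a'): window [2,6] length 5 -- new best
  Position 7 ('a'): repeat (last at 6), move window start to 7
  Position 7 ('a'): window [7,7] length 1
  Position 8 ('h'): window [7,8] length 2
Longest substring with no repeats: "fgeha" with length 5

5


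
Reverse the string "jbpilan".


Input: jbpilan
Reading characters right to left:
  Position 6: 'n'
  Position 5: 'a'
  Position 4: 'l'
  Position 3: 'i'
  Position 2: 'p'
  Position 1: 'b'
  Position 0: 'j'
Reversed: nalipbj

nalipbj


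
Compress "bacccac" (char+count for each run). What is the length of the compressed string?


Input: bacccac
Runs:
  'b' x 1 => "b1"
  'a' x 1 => "a1"
  'c' x 3 => "c3"
  'a' x 1 => "a1"
  'c' x 1 => "c1"
Compressed: "b1a1c3a1c1"
Compressed length: 10

10


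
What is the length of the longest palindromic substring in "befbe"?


Input: "befbe"
Checking substrings for palindromes:
  No multi-char palindromic substrings found
Longest palindromic substring: "b" with length 1

1


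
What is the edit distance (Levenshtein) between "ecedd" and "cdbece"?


Computing edit distance: "ecedd" -> "cdbece"
DP table:
           c    d    b    e    c    e
      0    1    2    3    4    5    6
  e   1    1    2    3    3    4    5
  c   2    1    2    3    4    3    4
  e   3    2    2    3    3    4    3
  d   4    3    2    3    4    4    4
  d   5    4    3    3    4    5    5
Edit distance = dp[5][6] = 5

5


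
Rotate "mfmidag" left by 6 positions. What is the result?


Input: "mfmidag", rotate left by 6
First 6 characters: "mfmida"
Remaining characters: "g"
Concatenate remaining + first: "g" + "mfmida" = "gmfmida"

gmfmida


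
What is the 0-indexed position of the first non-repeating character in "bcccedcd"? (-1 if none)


Input: bcccedcd
Character frequencies:
  'b': 1
  'c': 4
  'd': 2
  'e': 1
Scanning left to right for freq == 1:
  Position 0 ('b'): unique! => answer = 0

0


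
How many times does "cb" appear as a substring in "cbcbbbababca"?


Searching for "cb" in "cbcbbbababca"
Scanning each position:
  Position 0: "cb" => MATCH
  Position 1: "bc" => no
  Position 2: "cb" => MATCH
  Position 3: "bb" => no
  Position 4: "bb" => no
  Position 5: "ba" => no
  Position 6: "ab" => no
  Position 7: "ba" => no
  Position 8: "ab" => no
  Position 9: "bc" => no
  Position 10: "ca" => no
Total occurrences: 2

2


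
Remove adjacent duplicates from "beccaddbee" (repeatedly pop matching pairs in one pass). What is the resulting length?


Input: beccaddbee
Stack-based adjacent duplicate removal:
  Read 'b': push. Stack: b
  Read 'e': push. Stack: be
  Read 'c': push. Stack: bec
  Read 'c': matches stack top 'c' => pop. Stack: be
  Read 'a': push. Stack: bea
  Read 'd': push. Stack: bead
  Read 'd': matches stack top 'd' => pop. Stack: bea
  Read 'b': push. Stack: beab
  Read 'e': push. Stack: beabe
  Read 'e': matches stack top 'e' => pop. Stack: beab
Final stack: "beab" (length 4)

4


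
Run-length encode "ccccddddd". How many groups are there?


Input: ccccddddd
Scanning for consecutive runs:
  Group 1: 'c' x 4 (positions 0-3)
  Group 2: 'd' x 5 (positions 4-8)
Total groups: 2

2


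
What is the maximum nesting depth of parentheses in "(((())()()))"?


Input: "(((())()()))"
Tracking depth:
  Position 0 '(': depth becomes 1
  Position 1 '(': depth becomes 2
  Position 2 '(': depth becomes 3
  Position 3 '(': depth becomes 4
  Position 4 ')': depth becomes 3
  Position 5 ')': depth becomes 2
  Position 6 '(': depth becomes 3
  Position 7 ')': depth becomes 2
  Position 8 '(': depth becomes 3
  Position 9 ')': depth becomes 2
  Position 10 ')': depth becomes 1
  Position 11 ')': depth becomes 0
Maximum depth reached: 4

4


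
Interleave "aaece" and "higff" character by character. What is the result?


Interleaving "aaece" and "higff":
  Position 0: 'a' from first, 'h' from second => "ah"
  Position 1: 'a' from first, 'i' from second => "ai"
  Position 2: 'e' from first, 'g' from second => "eg"
  Position 3: 'c' from first, 'f' from second => "cf"
  Position 4: 'e' from first, 'f' from second => "ef"
Result: ahaiegcfef

ahaiegcfef


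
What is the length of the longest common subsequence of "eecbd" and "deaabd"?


LCS of "eecbd" and "deaabd"
DP table:
           d    e    a    a    b    d
      0    0    0    0    0    0    0
  e   0    0    1    1    1    1    1
  e   0    0    1    1    1    1    1
  c   0    0    1    1    1    1    1
  b   0    0    1    1    1    2    2
  d   0    1    1    1    1    2    3
LCS length = dp[5][6] = 3

3


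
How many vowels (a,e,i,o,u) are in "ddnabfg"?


Input: ddnabfg
Checking each character:
  'd' at position 0: consonant
  'd' at position 1: consonant
  'n' at position 2: consonant
  'a' at position 3: vowel (running total: 1)
  'b' at position 4: consonant
  'f' at position 5: consonant
  'g' at position 6: consonant
Total vowels: 1

1


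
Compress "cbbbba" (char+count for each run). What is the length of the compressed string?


Input: cbbbba
Runs:
  'c' x 1 => "c1"
  'b' x 4 => "b4"
  'a' x 1 => "a1"
Compressed: "c1b4a1"
Compressed length: 6

6


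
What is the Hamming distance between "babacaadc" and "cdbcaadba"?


Comparing "babacaadc" and "cdbcaadba" position by position:
  Position 0: 'b' vs 'c' => differ
  Position 1: 'a' vs 'd' => differ
  Position 2: 'b' vs 'b' => same
  Position 3: 'a' vs 'c' => differ
  Position 4: 'c' vs 'a' => differ
  Position 5: 'a' vs 'a' => same
  Position 6: 'a' vs 'd' => differ
  Position 7: 'd' vs 'b' => differ
  Position 8: 'c' vs 'a' => differ
Total differences (Hamming distance): 7

7


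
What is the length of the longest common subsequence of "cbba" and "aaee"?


LCS of "cbba" and "aaee"
DP table:
           a    a    e    e
      0    0    0    0    0
  c   0    0    0    0    0
  b   0    0    0    0    0
  b   0    0    0    0    0
  a   0    1    1    1    1
LCS length = dp[4][4] = 1

1


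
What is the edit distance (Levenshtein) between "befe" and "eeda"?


Computing edit distance: "befe" -> "eeda"
DP table:
           e    e    d    a
      0    1    2    3    4
  b   1    1    2    3    4
  e   2    1    1    2    3
  f   3    2    2    2    3
  e   4    3    2    3    3
Edit distance = dp[4][4] = 3

3


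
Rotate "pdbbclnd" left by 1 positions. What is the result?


Input: "pdbbclnd", rotate left by 1
First 1 characters: "p"
Remaining characters: "dbbclnd"
Concatenate remaining + first: "dbbclnd" + "p" = "dbbclndp"

dbbclndp


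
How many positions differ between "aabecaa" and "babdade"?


Comparing "aabecaa" and "babdade" position by position:
  Position 0: 'a' vs 'b' => DIFFER
  Position 1: 'a' vs 'a' => same
  Position 2: 'b' vs 'b' => same
  Position 3: 'e' vs 'd' => DIFFER
  Position 4: 'c' vs 'a' => DIFFER
  Position 5: 'a' vs 'd' => DIFFER
  Position 6: 'a' vs 'e' => DIFFER
Positions that differ: 5

5


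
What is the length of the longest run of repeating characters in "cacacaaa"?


Input: "cacacaaa"
Scanning for longest run:
  Position 1 ('a'): new char, reset run to 1
  Position 2 ('c'): new char, reset run to 1
  Position 3 ('a'): new char, reset run to 1
  Position 4 ('c'): new char, reset run to 1
  Position 5 ('a'): new char, reset run to 1
  Position 6 ('a'): continues run of 'a', length=2
  Position 7 ('a'): continues run of 'a', length=3
Longest run: 'a' with length 3

3


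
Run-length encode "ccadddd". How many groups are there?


Input: ccadddd
Scanning for consecutive runs:
  Group 1: 'c' x 2 (positions 0-1)
  Group 2: 'a' x 1 (positions 2-2)
  Group 3: 'd' x 4 (positions 3-6)
Total groups: 3

3


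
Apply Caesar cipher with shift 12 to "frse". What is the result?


Caesar cipher: shift "frse" by 12
  'f' (pos 5) + 12 = pos 17 = 'r'
  'r' (pos 17) + 12 = pos 3 = 'd'
  's' (pos 18) + 12 = pos 4 = 'e'
  'e' (pos 4) + 12 = pos 16 = 'q'
Result: rdeq

rdeq


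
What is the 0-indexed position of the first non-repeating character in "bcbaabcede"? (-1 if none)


Input: bcbaabcede
Character frequencies:
  'a': 2
  'b': 3
  'c': 2
  'd': 1
  'e': 2
Scanning left to right for freq == 1:
  Position 0 ('b'): freq=3, skip
  Position 1 ('c'): freq=2, skip
  Position 2 ('b'): freq=3, skip
  Position 3 ('a'): freq=2, skip
  Position 4 ('a'): freq=2, skip
  Position 5 ('b'): freq=3, skip
  Position 6 ('c'): freq=2, skip
  Position 7 ('e'): freq=2, skip
  Position 8 ('d'): unique! => answer = 8

8


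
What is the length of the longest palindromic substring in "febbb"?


Input: "febbb"
Checking substrings for palindromes:
  [2:5] "bbb" (len 3) => palindrome
  [2:4] "bb" (len 2) => palindrome
  [3:5] "bb" (len 2) => palindrome
Longest palindromic substring: "bbb" with length 3

3


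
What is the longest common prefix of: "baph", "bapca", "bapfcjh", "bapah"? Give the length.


Words: baph, bapca, bapfcjh, bapah
  Position 0: all 'b' => match
  Position 1: all 'a' => match
  Position 2: all 'p' => match
  Position 3: ('h', 'c', 'f', 'a') => mismatch, stop
LCP = "bap" (length 3)

3


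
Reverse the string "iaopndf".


Input: iaopndf
Reading characters right to left:
  Position 6: 'f'
  Position 5: 'd'
  Position 4: 'n'
  Position 3: 'p'
  Position 2: 'o'
  Position 1: 'a'
  Position 0: 'i'
Reversed: fdnpoai

fdnpoai


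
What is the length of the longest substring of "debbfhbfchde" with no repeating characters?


Input: "debbfhbfchde"
Sliding window (track last position of each char):
  Position 0 ('d'): window [0,0] length 1 -- new best
  Position 1 ('e'): window [0,1] length 2 -- new best
  Position 2 ('b'): window [0,2] length 3 -- new best
  Position 3 ('b'): repeat (last at 2), move window start to 3
  Position 3 ('b'): window [3,3] length 1
  Position 4 ('f'): window [3,4] length 2
  Position 5 ('h'): window [3,5] length 3
  Position 6 ('b'): repeat (last at 3), move window start to 4
  Position 6 ('b'): window [4,6] length 3
  Position 7 ('f'): repeat (last at 4), move window start to 5
  Position 7 ('f'): window [5,7] length 3
  Position 8 ('c'): window [5,8] length 4 -- new best
  Position 9 ('h'): repeat (last at 5), move window start to 6
  Position 9 ('h'): window [6,9] length 4
  Position 10 ('d'): window [6,10] length 5 -- new best
  Position 11 ('e'): window [6,11] length 6 -- new best
Longest substring with no repeats: "bfchde" with length 6

6


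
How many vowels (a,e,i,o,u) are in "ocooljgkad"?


Input: ocooljgkad
Checking each character:
  'o' at position 0: vowel (running total: 1)
  'c' at position 1: consonant
  'o' at position 2: vowel (running total: 2)
  'o' at position 3: vowel (running total: 3)
  'l' at position 4: consonant
  'j' at position 5: consonant
  'g' at position 6: consonant
  'k' at position 7: consonant
  'a' at position 8: vowel (running total: 4)
  'd' at position 9: consonant
Total vowels: 4

4


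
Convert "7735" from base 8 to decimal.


Input: "7735" in base 8
Positional expansion:
  Digit '7' (value 7) x 8^3 = 3584
  Digit '7' (value 7) x 8^2 = 448
  Digit '3' (value 3) x 8^1 = 24
  Digit '5' (value 5) x 8^0 = 5
Sum = 4061

4061


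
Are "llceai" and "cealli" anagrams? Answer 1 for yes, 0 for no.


Strings: "llceai", "cealli"
Sorted first:  aceill
Sorted second: aceill
Sorted forms match => anagrams

1


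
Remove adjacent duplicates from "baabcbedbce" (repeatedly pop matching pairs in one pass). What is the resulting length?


Input: baabcbedbce
Stack-based adjacent duplicate removal:
  Read 'b': push. Stack: b
  Read 'a': push. Stack: ba
  Read 'a': matches stack top 'a' => pop. Stack: b
  Read 'b': matches stack top 'b' => pop. Stack: (empty)
  Read 'c': push. Stack: c
  Read 'b': push. Stack: cb
  Read 'e': push. Stack: cbe
  Read 'd': push. Stack: cbed
  Read 'b': push. Stack: cbedb
  Read 'c': push. Stack: cbedbc
  Read 'e': push. Stack: cbedbce
Final stack: "cbedbce" (length 7)

7


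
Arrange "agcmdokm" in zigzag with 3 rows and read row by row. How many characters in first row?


Zigzag "agcmdokm" into 3 rows:
Placing characters:
  'a' => row 0
  'g' => row 1
  'c' => row 2
  'm' => row 1
  'd' => row 0
  'o' => row 1
  'k' => row 2
  'm' => row 1
Rows:
  Row 0: "ad"
  Row 1: "gmom"
  Row 2: "ck"
First row length: 2

2


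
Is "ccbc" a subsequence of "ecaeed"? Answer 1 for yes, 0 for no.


Check if "ccbc" is a subsequence of "ecaeed"
Greedy scan:
  Position 0 ('e'): no match needed
  Position 1 ('c'): matches sub[0] = 'c'
  Position 2 ('a'): no match needed
  Position 3 ('e'): no match needed
  Position 4 ('e'): no match needed
  Position 5 ('d'): no match needed
Only matched 1/4 characters => not a subsequence

0


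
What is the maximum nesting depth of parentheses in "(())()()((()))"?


Input: "(())()()((()))"
Tracking depth:
  Position 0 '(': depth becomes 1
  Position 1 '(': depth becomes 2
  Position 2 ')': depth becomes 1
  Position 3 ')': depth becomes 0
  Position 4 '(': depth becomes 1
  Position 5 ')': depth becomes 0
  Position 6 '(': depth becomes 1
  Position 7 ')': depth becomes 0
  Position 8 '(': depth becomes 1
  Position 9 '(': depth becomes 2
  Position 10 '(': depth becomes 3
  Position 11 ')': depth becomes 2
  Position 12 ')': depth becomes 1
  Position 13 ')': depth becomes 0
Maximum depth reached: 3

3


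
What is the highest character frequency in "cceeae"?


Input: cceeae
Character counts:
  'a': 1
  'c': 2
  'e': 3
Maximum frequency: 3

3


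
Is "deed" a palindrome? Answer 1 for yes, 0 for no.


Input: deed
Reversed: deed
  Compare pos 0 ('d') with pos 3 ('d'): match
  Compare pos 1 ('e') with pos 2 ('e'): match
Result: palindrome

1


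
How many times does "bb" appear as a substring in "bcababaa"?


Searching for "bb" in "bcababaa"
Scanning each position:
  Position 0: "bc" => no
  Position 1: "ca" => no
  Position 2: "ab" => no
  Position 3: "ba" => no
  Position 4: "ab" => no
  Position 5: "ba" => no
  Position 6: "aa" => no
Total occurrences: 0

0


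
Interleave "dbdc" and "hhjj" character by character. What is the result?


Interleaving "dbdc" and "hhjj":
  Position 0: 'd' from first, 'h' from second => "dh"
  Position 1: 'b' from first, 'h' from second => "bh"
  Position 2: 'd' from first, 'j' from second => "dj"
  Position 3: 'c' from first, 'j' from second => "cj"
Result: dhbhdjcj

dhbhdjcj


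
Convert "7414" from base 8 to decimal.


Input: "7414" in base 8
Positional expansion:
  Digit '7' (value 7) x 8^3 = 3584
  Digit '4' (value 4) x 8^2 = 256
  Digit '1' (value 1) x 8^1 = 8
  Digit '4' (value 4) x 8^0 = 4
Sum = 3852

3852


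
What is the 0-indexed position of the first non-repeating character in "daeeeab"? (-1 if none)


Input: daeeeab
Character frequencies:
  'a': 2
  'b': 1
  'd': 1
  'e': 3
Scanning left to right for freq == 1:
  Position 0 ('d'): unique! => answer = 0

0


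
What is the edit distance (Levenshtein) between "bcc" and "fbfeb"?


Computing edit distance: "bcc" -> "fbfeb"
DP table:
           f    b    f    e    b
      0    1    2    3    4    5
  b   1    1    1    2    3    4
  c   2    2    2    2    3    4
  c   3    3    3    3    3    4
Edit distance = dp[3][5] = 4

4


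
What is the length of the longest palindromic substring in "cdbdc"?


Input: "cdbdc"
Checking substrings for palindromes:
  [0:5] "cdbdc" (len 5) => palindrome
  [1:4] "dbd" (len 3) => palindrome
Longest palindromic substring: "cdbdc" with length 5

5


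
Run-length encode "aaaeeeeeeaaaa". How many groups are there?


Input: aaaeeeeeeaaaa
Scanning for consecutive runs:
  Group 1: 'a' x 3 (positions 0-2)
  Group 2: 'e' x 6 (positions 3-8)
  Group 3: 'a' x 4 (positions 9-12)
Total groups: 3

3


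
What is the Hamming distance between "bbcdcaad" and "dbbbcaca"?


Comparing "bbcdcaad" and "dbbbcaca" position by position:
  Position 0: 'b' vs 'd' => differ
  Position 1: 'b' vs 'b' => same
  Position 2: 'c' vs 'b' => differ
  Position 3: 'd' vs 'b' => differ
  Position 4: 'c' vs 'c' => same
  Position 5: 'a' vs 'a' => same
  Position 6: 'a' vs 'c' => differ
  Position 7: 'd' vs 'a' => differ
Total differences (Hamming distance): 5

5


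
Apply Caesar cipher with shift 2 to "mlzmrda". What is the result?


Caesar cipher: shift "mlzmrda" by 2
  'm' (pos 12) + 2 = pos 14 = 'o'
  'l' (pos 11) + 2 = pos 13 = 'n'
  'z' (pos 25) + 2 = pos 1 = 'b'
  'm' (pos 12) + 2 = pos 14 = 'o'
  'r' (pos 17) + 2 = pos 19 = 't'
  'd' (pos 3) + 2 = pos 5 = 'f'
  'a' (pos 0) + 2 = pos 2 = 'c'
Result: onbotfc

onbotfc


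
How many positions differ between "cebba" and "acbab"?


Comparing "cebba" and "acbab" position by position:
  Position 0: 'c' vs 'a' => DIFFER
  Position 1: 'e' vs 'c' => DIFFER
  Position 2: 'b' vs 'b' => same
  Position 3: 'b' vs 'a' => DIFFER
  Position 4: 'a' vs 'b' => DIFFER
Positions that differ: 4

4


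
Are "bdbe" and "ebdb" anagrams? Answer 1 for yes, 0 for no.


Strings: "bdbe", "ebdb"
Sorted first:  bbde
Sorted second: bbde
Sorted forms match => anagrams

1


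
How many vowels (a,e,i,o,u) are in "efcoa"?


Input: efcoa
Checking each character:
  'e' at position 0: vowel (running total: 1)
  'f' at position 1: consonant
  'c' at position 2: consonant
  'o' at position 3: vowel (running total: 2)
  'a' at position 4: vowel (running total: 3)
Total vowels: 3

3


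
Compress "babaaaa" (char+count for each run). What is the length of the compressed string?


Input: babaaaa
Runs:
  'b' x 1 => "b1"
  'a' x 1 => "a1"
  'b' x 1 => "b1"
  'a' x 4 => "a4"
Compressed: "b1a1b1a4"
Compressed length: 8

8


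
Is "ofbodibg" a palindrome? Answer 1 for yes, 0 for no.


Input: ofbodibg
Reversed: gbidobfo
  Compare pos 0 ('o') with pos 7 ('g'): MISMATCH
  Compare pos 1 ('f') with pos 6 ('b'): MISMATCH
  Compare pos 2 ('b') with pos 5 ('i'): MISMATCH
  Compare pos 3 ('o') with pos 4 ('d'): MISMATCH
Result: not a palindrome

0


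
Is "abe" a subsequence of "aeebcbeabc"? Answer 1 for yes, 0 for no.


Check if "abe" is a subsequence of "aeebcbeabc"
Greedy scan:
  Position 0 ('a'): matches sub[0] = 'a'
  Position 1 ('e'): no match needed
  Position 2 ('e'): no match needed
  Position 3 ('b'): matches sub[1] = 'b'
  Position 4 ('c'): no match needed
  Position 5 ('b'): no match needed
  Position 6 ('e'): matches sub[2] = 'e'
  Position 7 ('a'): no match needed
  Position 8 ('b'): no match needed
  Position 9 ('c'): no match needed
All 3 characters matched => is a subsequence

1


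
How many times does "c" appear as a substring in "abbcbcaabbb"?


Searching for "c" in "abbcbcaabbb"
Scanning each position:
  Position 0: "a" => no
  Position 1: "b" => no
  Position 2: "b" => no
  Position 3: "c" => MATCH
  Position 4: "b" => no
  Position 5: "c" => MATCH
  Position 6: "a" => no
  Position 7: "a" => no
  Position 8: "b" => no
  Position 9: "b" => no
  Position 10: "b" => no
Total occurrences: 2

2
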